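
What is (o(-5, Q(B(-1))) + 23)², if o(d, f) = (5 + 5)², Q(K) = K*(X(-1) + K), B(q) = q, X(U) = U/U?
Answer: 15129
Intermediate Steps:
X(U) = 1
Q(K) = K*(1 + K)
o(d, f) = 100 (o(d, f) = 10² = 100)
(o(-5, Q(B(-1))) + 23)² = (100 + 23)² = 123² = 15129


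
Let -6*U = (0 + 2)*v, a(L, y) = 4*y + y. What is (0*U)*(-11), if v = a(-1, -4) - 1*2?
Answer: 0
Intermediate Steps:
a(L, y) = 5*y
v = -22 (v = 5*(-4) - 1*2 = -20 - 2 = -22)
U = 22/3 (U = -(0 + 2)*(-22)/6 = -(-22)/3 = -⅙*(-44) = 22/3 ≈ 7.3333)
(0*U)*(-11) = (0*(22/3))*(-11) = 0*(-11) = 0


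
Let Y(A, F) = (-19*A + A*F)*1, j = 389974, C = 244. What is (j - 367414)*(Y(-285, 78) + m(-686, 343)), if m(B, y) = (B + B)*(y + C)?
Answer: -18548358240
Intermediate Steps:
Y(A, F) = -19*A + A*F
m(B, y) = 2*B*(244 + y) (m(B, y) = (B + B)*(y + 244) = (2*B)*(244 + y) = 2*B*(244 + y))
(j - 367414)*(Y(-285, 78) + m(-686, 343)) = (389974 - 367414)*(-285*(-19 + 78) + 2*(-686)*(244 + 343)) = 22560*(-285*59 + 2*(-686)*587) = 22560*(-16815 - 805364) = 22560*(-822179) = -18548358240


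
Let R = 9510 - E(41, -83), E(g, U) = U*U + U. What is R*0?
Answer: 0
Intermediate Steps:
E(g, U) = U + U**2 (E(g, U) = U**2 + U = U + U**2)
R = 2704 (R = 9510 - (-83)*(1 - 83) = 9510 - (-83)*(-82) = 9510 - 1*6806 = 9510 - 6806 = 2704)
R*0 = 2704*0 = 0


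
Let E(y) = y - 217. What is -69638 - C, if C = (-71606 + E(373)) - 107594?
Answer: 109406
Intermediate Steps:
E(y) = -217 + y
C = -179044 (C = (-71606 + (-217 + 373)) - 107594 = (-71606 + 156) - 107594 = -71450 - 107594 = -179044)
-69638 - C = -69638 - 1*(-179044) = -69638 + 179044 = 109406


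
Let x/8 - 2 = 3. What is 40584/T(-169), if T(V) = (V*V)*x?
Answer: 5073/142805 ≈ 0.035524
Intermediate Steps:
x = 40 (x = 16 + 8*3 = 16 + 24 = 40)
T(V) = 40*V**2 (T(V) = (V*V)*40 = V**2*40 = 40*V**2)
40584/T(-169) = 40584/((40*(-169)**2)) = 40584/((40*28561)) = 40584/1142440 = 40584*(1/1142440) = 5073/142805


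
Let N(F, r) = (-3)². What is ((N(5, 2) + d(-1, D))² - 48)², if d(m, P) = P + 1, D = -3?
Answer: 1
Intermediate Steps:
d(m, P) = 1 + P
N(F, r) = 9
((N(5, 2) + d(-1, D))² - 48)² = ((9 + (1 - 3))² - 48)² = ((9 - 2)² - 48)² = (7² - 48)² = (49 - 48)² = 1² = 1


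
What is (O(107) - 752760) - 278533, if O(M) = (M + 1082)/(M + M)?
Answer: -220695513/214 ≈ -1.0313e+6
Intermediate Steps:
O(M) = (1082 + M)/(2*M) (O(M) = (1082 + M)/((2*M)) = (1082 + M)*(1/(2*M)) = (1082 + M)/(2*M))
(O(107) - 752760) - 278533 = ((1/2)*(1082 + 107)/107 - 752760) - 278533 = ((1/2)*(1/107)*1189 - 752760) - 278533 = (1189/214 - 752760) - 278533 = -161089451/214 - 278533 = -220695513/214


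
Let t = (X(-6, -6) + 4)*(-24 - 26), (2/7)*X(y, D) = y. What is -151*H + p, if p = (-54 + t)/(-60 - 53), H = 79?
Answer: -1348773/113 ≈ -11936.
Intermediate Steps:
X(y, D) = 7*y/2
t = 850 (t = ((7/2)*(-6) + 4)*(-24 - 26) = (-21 + 4)*(-50) = -17*(-50) = 850)
p = -796/113 (p = (-54 + 850)/(-60 - 53) = 796/(-113) = 796*(-1/113) = -796/113 ≈ -7.0443)
-151*H + p = -151*79 - 796/113 = -11929 - 796/113 = -1348773/113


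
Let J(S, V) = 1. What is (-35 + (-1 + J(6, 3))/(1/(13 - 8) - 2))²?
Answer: 1225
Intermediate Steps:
(-35 + (-1 + J(6, 3))/(1/(13 - 8) - 2))² = (-35 + (-1 + 1)/(1/(13 - 8) - 2))² = (-35 + 0/(1/5 - 2))² = (-35 + 0/(⅕ - 2))² = (-35 + 0/(-9/5))² = (-35 + 0*(-5/9))² = (-35 + 0)² = (-35)² = 1225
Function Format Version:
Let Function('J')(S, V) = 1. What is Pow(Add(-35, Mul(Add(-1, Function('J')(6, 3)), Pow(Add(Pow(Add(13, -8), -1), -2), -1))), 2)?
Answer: 1225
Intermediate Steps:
Pow(Add(-35, Mul(Add(-1, Function('J')(6, 3)), Pow(Add(Pow(Add(13, -8), -1), -2), -1))), 2) = Pow(Add(-35, Mul(Add(-1, 1), Pow(Add(Pow(Add(13, -8), -1), -2), -1))), 2) = Pow(Add(-35, Mul(0, Pow(Add(Pow(5, -1), -2), -1))), 2) = Pow(Add(-35, Mul(0, Pow(Add(Rational(1, 5), -2), -1))), 2) = Pow(Add(-35, Mul(0, Pow(Rational(-9, 5), -1))), 2) = Pow(Add(-35, Mul(0, Rational(-5, 9))), 2) = Pow(Add(-35, 0), 2) = Pow(-35, 2) = 1225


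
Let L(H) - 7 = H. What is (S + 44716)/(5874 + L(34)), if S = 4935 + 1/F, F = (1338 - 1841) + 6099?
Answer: 277846997/33100340 ≈ 8.3941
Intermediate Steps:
F = 5596 (F = -503 + 6099 = 5596)
L(H) = 7 + H
S = 27616261/5596 (S = 4935 + 1/5596 = 27616261/5596 ≈ 4935.0)
(S + 44716)/(5874 + L(34)) = (27616261/5596 + 44716)/(5874 + (7 + 34)) = 277846997/(5596*(5874 + 41)) = (277846997/5596)/5915 = (277846997/5596)*(1/5915) = 277846997/33100340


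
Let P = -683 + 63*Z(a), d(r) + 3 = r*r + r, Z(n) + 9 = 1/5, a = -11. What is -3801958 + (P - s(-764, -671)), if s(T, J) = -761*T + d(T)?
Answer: -24837642/5 ≈ -4.9675e+6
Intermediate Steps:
Z(n) = -44/5 (Z(n) = -9 + 1/5 = -44/5)
d(r) = -3 + r + r**2 (d(r) = -3 + (r*r + r) = -3 + (r**2 + r) = -3 + (r + r**2) = -3 + r + r**2)
P = -6187/5 (P = -683 + 63*(-44/5) = -683 - 2772/5 = -6187/5 ≈ -1237.4)
s(T, J) = -3 + T**2 - 760*T (s(T, J) = -761*T + (-3 + T + T**2) = -3 + T**2 - 760*T)
-3801958 + (P - s(-764, -671)) = -3801958 + (-6187/5 - (-3 + (-764)**2 - 760*(-764))) = -3801958 + (-6187/5 - (-3 + 583696 + 580640)) = -3801958 + (-6187/5 - 1*1164333) = -3801958 + (-6187/5 - 1164333) = -3801958 - 5827852/5 = -24837642/5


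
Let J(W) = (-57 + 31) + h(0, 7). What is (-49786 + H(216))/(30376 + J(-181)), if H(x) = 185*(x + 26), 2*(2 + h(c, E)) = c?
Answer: -418/2529 ≈ -0.16528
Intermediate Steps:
h(c, E) = -2 + c/2
H(x) = 4810 + 185*x (H(x) = 185*(26 + x) = 4810 + 185*x)
J(W) = -28 (J(W) = (-57 + 31) + (-2 + (½)*0) = -26 + (-2 + 0) = -26 - 2 = -28)
(-49786 + H(216))/(30376 + J(-181)) = (-49786 + (4810 + 185*216))/(30376 - 28) = (-49786 + (4810 + 39960))/30348 = (-49786 + 44770)*(1/30348) = -5016*1/30348 = -418/2529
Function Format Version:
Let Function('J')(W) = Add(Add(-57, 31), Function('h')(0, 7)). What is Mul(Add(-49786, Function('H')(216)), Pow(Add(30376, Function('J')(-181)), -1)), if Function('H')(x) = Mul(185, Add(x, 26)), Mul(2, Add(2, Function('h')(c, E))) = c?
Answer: Rational(-418, 2529) ≈ -0.16528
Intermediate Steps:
Function('h')(c, E) = Add(-2, Mul(Rational(1, 2), c))
Function('H')(x) = Add(4810, Mul(185, x)) (Function('H')(x) = Mul(185, Add(26, x)) = Add(4810, Mul(185, x)))
Function('J')(W) = -28 (Function('J')(W) = Add(Add(-57, 31), Add(-2, Mul(Rational(1, 2), 0))) = Add(-26, Add(-2, 0)) = Add(-26, -2) = -28)
Mul(Add(-49786, Function('H')(216)), Pow(Add(30376, Function('J')(-181)), -1)) = Mul(Add(-49786, Add(4810, Mul(185, 216))), Pow(Add(30376, -28), -1)) = Mul(Add(-49786, Add(4810, 39960)), Pow(30348, -1)) = Mul(Add(-49786, 44770), Rational(1, 30348)) = Mul(-5016, Rational(1, 30348)) = Rational(-418, 2529)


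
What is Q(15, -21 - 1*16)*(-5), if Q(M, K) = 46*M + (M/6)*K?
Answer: -5975/2 ≈ -2987.5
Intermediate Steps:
Q(M, K) = 46*M + K*M/6 (Q(M, K) = 46*M + (M*(1/6))*K = 46*M + (M/6)*K = 46*M + K*M/6)
Q(15, -21 - 1*16)*(-5) = ((1/6)*15*(276 + (-21 - 1*16)))*(-5) = ((1/6)*15*(276 + (-21 - 16)))*(-5) = ((1/6)*15*(276 - 37))*(-5) = ((1/6)*15*239)*(-5) = (1195/2)*(-5) = -5975/2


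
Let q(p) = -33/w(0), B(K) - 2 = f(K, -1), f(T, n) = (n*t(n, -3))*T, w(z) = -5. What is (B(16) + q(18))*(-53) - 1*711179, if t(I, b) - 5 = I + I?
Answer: -3545454/5 ≈ -7.0909e+5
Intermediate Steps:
t(I, b) = 5 + 2*I (t(I, b) = 5 + (I + I) = 5 + 2*I)
f(T, n) = T*n*(5 + 2*n) (f(T, n) = (n*(5 + 2*n))*T = T*n*(5 + 2*n))
B(K) = 2 - 3*K (B(K) = 2 + K*(-1)*(5 + 2*(-1)) = 2 + K*(-1)*(5 - 2) = 2 + K*(-1)*3 = 2 - 3*K)
q(p) = 33/5 (q(p) = -33/(-5) = -33*(-1/5) = 33/5)
(B(16) + q(18))*(-53) - 1*711179 = ((2 - 3*16) + 33/5)*(-53) - 1*711179 = ((2 - 48) + 33/5)*(-53) - 711179 = (-46 + 33/5)*(-53) - 711179 = -197/5*(-53) - 711179 = 10441/5 - 711179 = -3545454/5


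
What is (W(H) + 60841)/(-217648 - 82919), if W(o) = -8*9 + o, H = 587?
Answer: -20452/100189 ≈ -0.20413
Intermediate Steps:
W(o) = -72 + o
(W(H) + 60841)/(-217648 - 82919) = ((-72 + 587) + 60841)/(-217648 - 82919) = (515 + 60841)/(-300567) = 61356*(-1/300567) = -20452/100189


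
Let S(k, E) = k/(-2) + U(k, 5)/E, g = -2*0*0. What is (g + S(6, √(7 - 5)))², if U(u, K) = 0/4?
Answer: 9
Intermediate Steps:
g = 0 (g = 0*0 = 0)
U(u, K) = 0 (U(u, K) = 0*(¼) = 0)
S(k, E) = -k/2 (S(k, E) = k/(-2) + 0/E = k*(-½) + 0 = -k/2 + 0 = -k/2)
(g + S(6, √(7 - 5)))² = (0 - ½*6)² = (0 - 3)² = (-3)² = 9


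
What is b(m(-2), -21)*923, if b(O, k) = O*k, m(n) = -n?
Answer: -38766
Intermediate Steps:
b(m(-2), -21)*923 = (-1*(-2)*(-21))*923 = (2*(-21))*923 = -42*923 = -38766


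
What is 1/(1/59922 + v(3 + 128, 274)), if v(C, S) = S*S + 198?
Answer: 59922/4510568629 ≈ 1.3285e-5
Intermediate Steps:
v(C, S) = 198 + S² (v(C, S) = S² + 198 = 198 + S²)
1/(1/59922 + v(3 + 128, 274)) = 1/(1/59922 + (198 + 274²)) = 1/(1/59922 + (198 + 75076)) = 1/(1/59922 + 75274) = 1/(4510568629/59922) = 59922/4510568629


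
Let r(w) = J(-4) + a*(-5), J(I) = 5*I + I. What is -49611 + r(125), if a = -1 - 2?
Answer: -49620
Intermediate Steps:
a = -3
J(I) = 6*I
r(w) = -9 (r(w) = 6*(-4) - 3*(-5) = -24 + 15 = -9)
-49611 + r(125) = -49611 - 9 = -49620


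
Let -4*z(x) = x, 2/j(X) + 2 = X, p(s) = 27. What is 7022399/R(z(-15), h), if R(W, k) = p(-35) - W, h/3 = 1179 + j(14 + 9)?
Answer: 906116/3 ≈ 3.0204e+5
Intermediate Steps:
j(X) = 2/(-2 + X)
z(x) = -x/4
h = 24761/7 (h = 3*(1179 + 2/(-2 + (14 + 9))) = 3*(1179 + 2/(-2 + 23)) = 3*(1179 + 2/21) = 3*(24761/21) = 24761/7 ≈ 3537.3)
R(W, k) = 27 - W
7022399/R(z(-15), h) = 7022399/(27 - (-1)*(-15)/4) = 7022399/(27 - 1*15/4) = 7022399/(27 - 15/4) = 7022399/(93/4) = 7022399*(4/93) = 906116/3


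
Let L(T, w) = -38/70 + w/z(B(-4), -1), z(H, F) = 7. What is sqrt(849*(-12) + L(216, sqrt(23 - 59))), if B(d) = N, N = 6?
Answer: sqrt(-12480965 + 1050*I)/35 ≈ 0.0042459 + 100.94*I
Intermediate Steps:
B(d) = 6
L(T, w) = -19/35 + w/7 (L(T, w) = -38/70 + w/7 = -38*1/70 + w*(1/7) = -19/35 + w/7)
sqrt(849*(-12) + L(216, sqrt(23 - 59))) = sqrt(849*(-12) + (-19/35 + sqrt(23 - 59)/7)) = sqrt(-10188 + (-19/35 + sqrt(-36)/7)) = sqrt(-10188 + (-19/35 + (6*I)/7)) = sqrt(-10188 + (-19/35 + 6*I/7)) = sqrt(-356599/35 + 6*I/7)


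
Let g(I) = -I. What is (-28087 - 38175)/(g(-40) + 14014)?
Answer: -33131/7027 ≈ -4.7148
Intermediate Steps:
(-28087 - 38175)/(g(-40) + 14014) = (-28087 - 38175)/(-1*(-40) + 14014) = -66262/(40 + 14014) = -66262/14054 = -66262*1/14054 = -33131/7027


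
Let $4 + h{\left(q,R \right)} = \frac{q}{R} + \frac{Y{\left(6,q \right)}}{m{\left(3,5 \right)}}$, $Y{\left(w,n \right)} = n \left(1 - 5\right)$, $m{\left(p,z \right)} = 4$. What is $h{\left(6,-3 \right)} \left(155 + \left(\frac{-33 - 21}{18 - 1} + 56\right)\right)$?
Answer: $- \frac{42396}{17} \approx -2493.9$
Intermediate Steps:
$Y{\left(w,n \right)} = - 4 n$ ($Y{\left(w,n \right)} = n \left(-4\right) = - 4 n$)
$h{\left(q,R \right)} = -4 - q + \frac{q}{R}$ ($h{\left(q,R \right)} = -4 + \left(\frac{q}{R} + \frac{\left(-4\right) q}{4}\right) = -4 + \left(\frac{q}{R} + - 4 q \frac{1}{4}\right) = -4 - \left(q - \frac{q}{R}\right) = -4 - q + \frac{q}{R}$)
$h{\left(6,-3 \right)} \left(155 + \left(\frac{-33 - 21}{18 - 1} + 56\right)\right) = \left(-4 - 6 + \frac{6}{-3}\right) \left(155 + \left(\frac{-33 - 21}{18 - 1} + 56\right)\right) = \left(-4 - 6 + 6 \left(- \frac{1}{3}\right)\right) \left(155 + \left(- \frac{54}{17} + 56\right)\right) = \left(-4 - 6 - 2\right) \left(155 + \left(\left(-54\right) \frac{1}{17} + 56\right)\right) = - 12 \left(155 + \left(- \frac{54}{17} + 56\right)\right) = - 12 \left(155 + \frac{898}{17}\right) = \left(-12\right) \frac{3533}{17} = - \frac{42396}{17}$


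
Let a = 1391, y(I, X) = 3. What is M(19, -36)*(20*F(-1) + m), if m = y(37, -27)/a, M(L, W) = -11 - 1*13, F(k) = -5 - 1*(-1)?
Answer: 2670648/1391 ≈ 1919.9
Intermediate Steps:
F(k) = -4 (F(k) = -5 + 1 = -4)
M(L, W) = -24 (M(L, W) = -11 - 13 = -24)
m = 3/1391 ≈ 0.0021567
M(19, -36)*(20*F(-1) + m) = -24*(20*(-4) + 3/1391) = -24*(-80 + 3/1391) = -24*(-111277/1391) = 2670648/1391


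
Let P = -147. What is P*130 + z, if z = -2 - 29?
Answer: -19141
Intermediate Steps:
z = -31
P*130 + z = -147*130 - 31 = -19110 - 31 = -19141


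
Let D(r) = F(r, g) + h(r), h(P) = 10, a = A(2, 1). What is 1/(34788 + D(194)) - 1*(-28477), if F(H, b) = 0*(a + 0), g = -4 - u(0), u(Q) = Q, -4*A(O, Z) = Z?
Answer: 990942647/34798 ≈ 28477.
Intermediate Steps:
A(O, Z) = -Z/4
a = -¼ (a = -¼*1 = -¼ ≈ -0.25000)
g = -4 (g = -4 - 1*0 = -4 + 0 = -4)
F(H, b) = 0 (F(H, b) = 0*(-¼ + 0) = 0*(-¼) = 0)
D(r) = 10 (D(r) = 0 + 10 = 10)
1/(34788 + D(194)) - 1*(-28477) = 1/(34788 + 10) - 1*(-28477) = 1/34798 + 28477 = 990942647/34798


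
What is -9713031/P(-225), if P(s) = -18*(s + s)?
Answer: -3237677/2700 ≈ -1199.1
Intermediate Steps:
P(s) = -36*s
-9713031/P(-225) = -9713031/((-36*(-225))) = -9713031/8100 = -9713031*1/8100 = -3237677/2700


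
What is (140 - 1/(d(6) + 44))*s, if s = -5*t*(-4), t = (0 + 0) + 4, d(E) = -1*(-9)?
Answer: 593520/53 ≈ 11198.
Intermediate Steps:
d(E) = 9
t = 4 (t = 0 + 4 = 4)
s = 80 (s = -5*4*(-4) = -20*(-4) = 80)
(140 - 1/(d(6) + 44))*s = (140 - 1/(9 + 44))*80 = (140 - 1/53)*80 = (7419/53)*80 = 593520/53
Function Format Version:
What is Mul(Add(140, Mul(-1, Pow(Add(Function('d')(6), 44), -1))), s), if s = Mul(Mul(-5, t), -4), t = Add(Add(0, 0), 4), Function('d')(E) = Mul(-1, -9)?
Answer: Rational(593520, 53) ≈ 11198.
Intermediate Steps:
Function('d')(E) = 9
t = 4 (t = Add(0, 4) = 4)
s = 80 (s = Mul(Mul(-5, 4), -4) = Mul(-20, -4) = 80)
Mul(Add(140, Mul(-1, Pow(Add(Function('d')(6), 44), -1))), s) = Mul(Add(140, Mul(-1, Pow(Add(9, 44), -1))), 80) = Mul(Add(140, Mul(-1, Pow(53, -1))), 80) = Mul(Add(140, Mul(-1, Rational(1, 53))), 80) = Mul(Add(140, Rational(-1, 53)), 80) = Mul(Rational(7419, 53), 80) = Rational(593520, 53)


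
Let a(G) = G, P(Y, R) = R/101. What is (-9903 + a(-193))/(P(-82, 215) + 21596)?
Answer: -1019696/2181411 ≈ -0.46745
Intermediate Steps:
P(Y, R) = R/101 (P(Y, R) = R*(1/101) = R/101)
(-9903 + a(-193))/(P(-82, 215) + 21596) = (-9903 - 193)/((1/101)*215 + 21596) = -10096/(215/101 + 21596) = -10096/2181411/101 = -10096*101/2181411 = -1019696/2181411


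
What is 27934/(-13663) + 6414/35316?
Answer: -149813777/80420418 ≈ -1.8629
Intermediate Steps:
27934/(-13663) + 6414/35316 = 27934*(-1/13663) + 6414*(1/35316) = -27934/13663 + 1069/5886 = -149813777/80420418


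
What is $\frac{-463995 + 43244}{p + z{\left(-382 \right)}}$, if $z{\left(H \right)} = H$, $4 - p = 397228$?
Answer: $\frac{420751}{397606} \approx 1.0582$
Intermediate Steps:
$p = -397224$ ($p = 4 - 397228 = -397224$)
$\frac{-463995 + 43244}{p + z{\left(-382 \right)}} = \frac{-463995 + 43244}{-397224 - 382} = - \frac{420751}{-397606} = \left(-420751\right) \left(- \frac{1}{397606}\right) = \frac{420751}{397606}$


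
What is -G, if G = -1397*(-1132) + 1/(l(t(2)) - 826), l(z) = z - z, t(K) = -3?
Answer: -1306239703/826 ≈ -1.5814e+6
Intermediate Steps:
l(z) = 0
G = 1306239703/826 (G = -1397*(-1132) + 1/(0 - 826) = 1581404 + 1/(-826) = 1581404 - 1/826 = 1306239703/826 ≈ 1.5814e+6)
-G = -1*1306239703/826 = -1306239703/826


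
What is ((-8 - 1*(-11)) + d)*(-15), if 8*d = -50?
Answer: 195/4 ≈ 48.750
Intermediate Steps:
d = -25/4 (d = (⅛)*(-50) = -25/4 ≈ -6.2500)
((-8 - 1*(-11)) + d)*(-15) = ((-8 - 1*(-11)) - 25/4)*(-15) = ((-8 + 11) - 25/4)*(-15) = (3 - 25/4)*(-15) = -13/4*(-15) = 195/4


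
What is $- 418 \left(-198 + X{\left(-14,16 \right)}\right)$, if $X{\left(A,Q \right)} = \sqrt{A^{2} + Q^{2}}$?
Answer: $82764 - 836 \sqrt{113} \approx 73877.0$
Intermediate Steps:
$- 418 \left(-198 + X{\left(-14,16 \right)}\right) = - 418 \left(-198 + \sqrt{\left(-14\right)^{2} + 16^{2}}\right) = - 418 \left(-198 + \sqrt{196 + 256}\right) = - 418 \left(-198 + \sqrt{452}\right) = - 418 \left(-198 + 2 \sqrt{113}\right) = 82764 - 836 \sqrt{113}$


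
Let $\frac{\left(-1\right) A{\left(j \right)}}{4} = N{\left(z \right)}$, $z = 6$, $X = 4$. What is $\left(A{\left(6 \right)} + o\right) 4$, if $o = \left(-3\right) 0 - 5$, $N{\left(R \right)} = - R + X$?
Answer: $12$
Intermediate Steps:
$N{\left(R \right)} = 4 - R$ ($N{\left(R \right)} = - R + 4 = 4 - R$)
$A{\left(j \right)} = 8$ ($A{\left(j \right)} = - 4 \left(4 - 6\right) = \left(-4\right) \left(-2\right) = 8$)
$o = -5$ ($o = 0 - 5 = -5$)
$\left(A{\left(6 \right)} + o\right) 4 = \left(8 - 5\right) 4 = 3 \cdot 4 = 12$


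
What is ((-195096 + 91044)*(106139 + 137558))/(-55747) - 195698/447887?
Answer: 11357131520628022/24968356589 ≈ 4.5486e+5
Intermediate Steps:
((-195096 + 91044)*(106139 + 137558))/(-55747) - 195698/447887 = -104052*243697*(-1/55747) - 195698*1/447887 = -25357160244*(-1/55747) - 195698/447887 = 25357160244/55747 - 195698/447887 = 11357131520628022/24968356589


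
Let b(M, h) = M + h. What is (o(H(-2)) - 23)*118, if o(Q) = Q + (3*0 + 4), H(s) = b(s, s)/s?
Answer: -2006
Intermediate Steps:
H(s) = 2 (H(s) = (s + s)/s = (2*s)/s = 2)
o(Q) = 4 + Q (o(Q) = Q + (0 + 4) = Q + 4 = 4 + Q)
(o(H(-2)) - 23)*118 = ((4 + 2) - 23)*118 = (6 - 23)*118 = -17*118 = -2006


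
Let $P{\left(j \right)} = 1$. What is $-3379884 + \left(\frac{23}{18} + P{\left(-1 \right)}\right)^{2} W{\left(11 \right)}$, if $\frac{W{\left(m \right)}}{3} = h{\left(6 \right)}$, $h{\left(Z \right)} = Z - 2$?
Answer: $- \frac{91255187}{27} \approx -3.3798 \cdot 10^{6}$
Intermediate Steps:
$h{\left(Z \right)} = -2 + Z$ ($h{\left(Z \right)} = Z - 2 = -2 + Z$)
$W{\left(m \right)} = 12$ ($W{\left(m \right)} = 3 \left(-2 + 6\right) = 3 \cdot 4 = 12$)
$-3379884 + \left(\frac{23}{18} + P{\left(-1 \right)}\right)^{2} W{\left(11 \right)} = -3379884 + \left(\frac{23}{18} + 1\right)^{2} \cdot 12 = -3379884 + \left(\frac{41}{18}\right)^{2} \cdot 12 = -3379884 + \frac{1681}{324} \cdot 12 = -3379884 + \frac{1681}{27} = - \frac{91255187}{27}$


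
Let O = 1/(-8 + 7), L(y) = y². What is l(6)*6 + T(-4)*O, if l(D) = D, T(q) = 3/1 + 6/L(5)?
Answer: 819/25 ≈ 32.760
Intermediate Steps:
T(q) = 81/25 (T(q) = 3/1 + 6/(5²) = 3*1 + 6/25 = 3 + 6*(1/25) = 3 + 6/25 = 81/25)
O = -1 (O = 1/(-1) = -1)
l(6)*6 + T(-4)*O = 6*6 + (81/25)*(-1) = 36 - 81/25 = 819/25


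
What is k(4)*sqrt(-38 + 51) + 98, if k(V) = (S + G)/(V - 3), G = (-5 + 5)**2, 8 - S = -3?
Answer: 98 + 11*sqrt(13) ≈ 137.66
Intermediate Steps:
S = 11 (S = 8 - 1*(-3) = 8 + 3 = 11)
G = 0 (G = 0**2 = 0)
k(V) = 11/(-3 + V) (k(V) = (11 + 0)/(V - 3) = 11/(-3 + V))
k(4)*sqrt(-38 + 51) + 98 = (11/(-3 + 4))*sqrt(-38 + 51) + 98 = (11/1)*sqrt(13) + 98 = (11*1)*sqrt(13) + 98 = 11*sqrt(13) + 98 = 98 + 11*sqrt(13)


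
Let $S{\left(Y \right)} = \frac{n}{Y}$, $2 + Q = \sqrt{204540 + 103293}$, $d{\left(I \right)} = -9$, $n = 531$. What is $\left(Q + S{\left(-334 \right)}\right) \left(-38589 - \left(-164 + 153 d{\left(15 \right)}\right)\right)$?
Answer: $\frac{22210276}{167} - 37048 \sqrt{307833} \approx -2.0422 \cdot 10^{7}$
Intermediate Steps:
$Q = -2 + \sqrt{307833}$ ($Q = -2 + \sqrt{204540 + 103293} = -2 + \sqrt{307833} \approx 552.83$)
$S{\left(Y \right)} = \frac{531}{Y}$
$\left(Q + S{\left(-334 \right)}\right) \left(-38589 - \left(-164 + 153 d{\left(15 \right)}\right)\right) = \left(\left(-2 + \sqrt{307833}\right) + \frac{531}{-334}\right) \left(-38589 + \left(164 - -1377\right)\right) = \left(\left(-2 + \sqrt{307833}\right) + 531 \left(- \frac{1}{334}\right)\right) \left(-38589 + \left(164 + 1377\right)\right) = \left(\left(-2 + \sqrt{307833}\right) - \frac{531}{334}\right) \left(-38589 + 1541\right) = \left(- \frac{1199}{334} + \sqrt{307833}\right) \left(-37048\right) = \frac{22210276}{167} - 37048 \sqrt{307833}$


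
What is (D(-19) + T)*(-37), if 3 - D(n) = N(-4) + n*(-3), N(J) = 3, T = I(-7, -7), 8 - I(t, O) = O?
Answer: 1554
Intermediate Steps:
I(t, O) = 8 - O
T = 15 (T = 8 - 1*(-7) = 8 + 7 = 15)
D(n) = 3*n (D(n) = 3 - (3 + n*(-3)) = 3 - (3 - 3*n) = 3 + (-3 + 3*n) = 3*n)
(D(-19) + T)*(-37) = (3*(-19) + 15)*(-37) = (-57 + 15)*(-37) = -42*(-37) = 1554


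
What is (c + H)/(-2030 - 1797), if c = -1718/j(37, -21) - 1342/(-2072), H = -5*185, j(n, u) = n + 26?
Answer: 8872925/35682948 ≈ 0.24866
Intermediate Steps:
j(n, u) = 26 + n
H = -925
c = -248225/9324 (c = -1718/(26 + 37) - 1342/(-2072) = -1718/63 - 1342*(-1/2072) = -1718*1/63 + 671/1036 = -1718/63 + 671/1036 = -248225/9324 ≈ -26.622)
(c + H)/(-2030 - 1797) = (-248225/9324 - 925)/(-2030 - 1797) = -8872925/9324/(-3827) = -8872925/9324*(-1/3827) = 8872925/35682948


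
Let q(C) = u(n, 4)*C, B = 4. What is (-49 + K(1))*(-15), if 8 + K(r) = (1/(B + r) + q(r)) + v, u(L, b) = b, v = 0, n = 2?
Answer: 792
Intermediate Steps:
q(C) = 4*C
K(r) = -8 + 1/(4 + r) + 4*r (K(r) = -8 + ((1/(4 + r) + 4*r) + 0) = -8 + (1/(4 + r) + 4*r) = -8 + 1/(4 + r) + 4*r)
(-49 + K(1))*(-15) = (-49 + (-31 + 4*1**2 + 8*1)/(4 + 1))*(-15) = (-49 + (-31 + 4*1 + 8)/5)*(-15) = (-49 + (-31 + 4 + 8)/5)*(-15) = (-49 + (1/5)*(-19))*(-15) = (-49 - 19/5)*(-15) = -264/5*(-15) = 792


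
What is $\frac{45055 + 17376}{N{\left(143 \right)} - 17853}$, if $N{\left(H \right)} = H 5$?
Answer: $- \frac{62431}{17138} \approx -3.6428$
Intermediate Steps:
$N{\left(H \right)} = 5 H$
$\frac{45055 + 17376}{N{\left(143 \right)} - 17853} = \frac{45055 + 17376}{5 \cdot 143 - 17853} = \frac{62431}{715 - 17853} = \frac{62431}{-17138} = 62431 \left(- \frac{1}{17138}\right) = - \frac{62431}{17138}$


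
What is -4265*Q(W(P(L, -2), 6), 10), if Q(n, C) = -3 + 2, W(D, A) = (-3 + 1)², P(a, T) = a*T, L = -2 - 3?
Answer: 4265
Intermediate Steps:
L = -5
P(a, T) = T*a
W(D, A) = 4 (W(D, A) = (-2)² = 4)
Q(n, C) = -1
-4265*Q(W(P(L, -2), 6), 10) = -4265*(-1) = 4265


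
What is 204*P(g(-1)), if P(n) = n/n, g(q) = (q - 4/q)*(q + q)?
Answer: 204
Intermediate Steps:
g(q) = 2*q*(q - 4/q) (g(q) = (q - 4/q)*(2*q) = 2*q*(q - 4/q))
P(n) = 1
204*P(g(-1)) = 204*1 = 204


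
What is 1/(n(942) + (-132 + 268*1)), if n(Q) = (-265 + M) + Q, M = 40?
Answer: 1/853 ≈ 0.0011723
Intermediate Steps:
n(Q) = -225 + Q (n(Q) = (-265 + 40) + Q = -225 + Q)
1/(n(942) + (-132 + 268*1)) = 1/((-225 + 942) + (-132 + 268*1)) = 1/(717 + (-132 + 268)) = 1/(717 + 136) = 1/853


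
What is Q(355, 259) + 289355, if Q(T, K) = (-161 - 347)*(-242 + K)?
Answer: 280719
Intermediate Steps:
Q(T, K) = 122936 - 508*K (Q(T, K) = -508*(-242 + K) = 122936 - 508*K)
Q(355, 259) + 289355 = (122936 - 508*259) + 289355 = (122936 - 131572) + 289355 = -8636 + 289355 = 280719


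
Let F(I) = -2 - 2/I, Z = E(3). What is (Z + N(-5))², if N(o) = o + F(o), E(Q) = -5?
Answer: 3364/25 ≈ 134.56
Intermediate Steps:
Z = -5
N(o) = -2 + o - 2/o (N(o) = o + (-2 - 2/o) = -2 + o - 2/o)
(Z + N(-5))² = (-5 + (-2 - 5 - 2/(-5)))² = (-5 + (-2 - 5 - 2*(-⅕)))² = (-5 + (-2 - 5 + ⅖))² = (-5 - 33/5)² = (-58/5)² = 3364/25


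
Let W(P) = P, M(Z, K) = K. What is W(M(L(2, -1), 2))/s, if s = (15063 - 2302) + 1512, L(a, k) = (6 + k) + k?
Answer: 2/14273 ≈ 0.00014012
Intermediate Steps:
L(a, k) = 6 + 2*k
s = 14273 (s = 12761 + 1512 = 14273)
W(M(L(2, -1), 2))/s = 2/14273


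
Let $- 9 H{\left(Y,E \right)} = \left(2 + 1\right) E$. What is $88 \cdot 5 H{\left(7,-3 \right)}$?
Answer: $440$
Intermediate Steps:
$H{\left(Y,E \right)} = - \frac{E}{3}$ ($H{\left(Y,E \right)} = - \frac{\left(2 + 1\right) E}{9} = - \frac{3 E}{9} = - \frac{E}{3}$)
$88 \cdot 5 H{\left(7,-3 \right)} = 88 \cdot 5 \left(\left(- \frac{1}{3}\right) \left(-3\right)\right) = 440 \cdot 1 = 440$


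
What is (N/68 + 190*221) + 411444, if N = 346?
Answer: 15416929/34 ≈ 4.5344e+5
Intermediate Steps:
(N/68 + 190*221) + 411444 = (346/68 + 190*221) + 411444 = (346*(1/68) + 41990) + 411444 = (173/34 + 41990) + 411444 = 1427833/34 + 411444 = 15416929/34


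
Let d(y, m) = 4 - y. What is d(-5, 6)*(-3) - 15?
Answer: -42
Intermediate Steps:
d(-5, 6)*(-3) - 15 = (4 - 1*(-5))*(-3) - 15 = (4 + 5)*(-3) - 15 = 9*(-3) - 15 = -27 - 15 = -42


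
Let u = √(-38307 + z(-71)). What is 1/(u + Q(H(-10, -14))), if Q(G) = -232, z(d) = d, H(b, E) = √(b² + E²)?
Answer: -116/46101 - I*√38378/92202 ≈ -0.0025162 - 0.0021247*I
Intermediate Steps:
H(b, E) = √(E² + b²)
u = I*√38378 (u = √(-38307 - 71) = √(-38378) = I*√38378 ≈ 195.9*I)
1/(u + Q(H(-10, -14))) = 1/(I*√38378 - 232) = 1/(-232 + I*√38378)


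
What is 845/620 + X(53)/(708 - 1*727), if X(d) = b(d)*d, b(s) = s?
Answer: -345105/2356 ≈ -146.48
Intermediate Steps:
X(d) = d**2 (X(d) = d*d = d**2)
845/620 + X(53)/(708 - 1*727) = 845/620 + 53**2/(708 - 1*727) = 845*(1/620) + 2809/(708 - 727) = 169/124 + 2809/(-19) = 169/124 + 2809*(-1/19) = 169/124 - 2809/19 = -345105/2356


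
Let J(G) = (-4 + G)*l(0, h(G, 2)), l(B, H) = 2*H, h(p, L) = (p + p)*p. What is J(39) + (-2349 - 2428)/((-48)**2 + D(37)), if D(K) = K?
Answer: 498487763/2341 ≈ 2.1294e+5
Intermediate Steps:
h(p, L) = 2*p**2 (h(p, L) = (2*p)*p = 2*p**2)
J(G) = 4*G**2*(-4 + G) (J(G) = (-4 + G)*(2*(2*G**2)) = (-4 + G)*(4*G**2) = 4*G**2*(-4 + G))
J(39) + (-2349 - 2428)/((-48)**2 + D(37)) = 4*39**2*(-4 + 39) + (-2349 - 2428)/((-48)**2 + 37) = 4*1521*35 - 4777/(2304 + 37) = 212940 - 4777/2341 = 498487763/2341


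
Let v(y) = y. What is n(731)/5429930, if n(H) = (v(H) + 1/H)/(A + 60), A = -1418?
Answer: -267181/2695140325570 ≈ -9.9134e-8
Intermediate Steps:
n(H) = -H/1358 - 1/(1358*H) (n(H) = (H + 1/H)/(-1418 + 60) = (H + 1/H)/(-1358) = (H + 1/H)*(-1/1358) = -H/1358 - 1/(1358*H))
n(731)/5429930 = ((1/1358)*(-1 - 1*731²)/731)/5429930 = ((1/1358)*(1/731)*(-1 - 1*534361))*(1/5429930) = ((1/1358)*(1/731)*(-1 - 534361))*(1/5429930) = ((1/1358)*(1/731)*(-534362))*(1/5429930) = -267181/496349*1/5429930 = -267181/2695140325570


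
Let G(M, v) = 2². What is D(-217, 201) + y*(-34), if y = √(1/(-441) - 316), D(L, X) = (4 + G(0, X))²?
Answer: 64 - 34*I*√139357/21 ≈ 64.0 - 604.4*I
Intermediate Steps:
G(M, v) = 4
D(L, X) = 64 (D(L, X) = (4 + 4)² = 8² = 64)
y = I*√139357/21 (y = √(-1/441 - 316) = √(-139357/441) = I*√139357/21 ≈ 17.776*I)
D(-217, 201) + y*(-34) = 64 + (I*√139357/21)*(-34) = 64 - 34*I*√139357/21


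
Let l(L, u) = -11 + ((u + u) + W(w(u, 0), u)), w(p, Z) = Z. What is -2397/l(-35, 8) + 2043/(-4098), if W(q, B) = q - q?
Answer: -3277707/6830 ≈ -479.90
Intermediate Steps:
W(q, B) = 0
l(L, u) = -11 + 2*u (l(L, u) = -11 + ((u + u) + 0) = -11 + (2*u + 0) = -11 + 2*u)
-2397/l(-35, 8) + 2043/(-4098) = -2397/(-11 + 2*8) + 2043/(-4098) = -2397/(-11 + 16) + 2043*(-1/4098) = -2397/5 - 681/1366 = -3277707/6830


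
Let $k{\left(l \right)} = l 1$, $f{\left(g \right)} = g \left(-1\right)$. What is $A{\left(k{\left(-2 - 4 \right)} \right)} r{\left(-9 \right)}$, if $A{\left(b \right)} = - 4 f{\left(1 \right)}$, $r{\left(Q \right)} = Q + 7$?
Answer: $-8$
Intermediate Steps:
$f{\left(g \right)} = - g$
$k{\left(l \right)} = l$
$r{\left(Q \right)} = 7 + Q$
$A{\left(b \right)} = 4$ ($A{\left(b \right)} = - 4 \left(\left(-1\right) 1\right) = \left(-4\right) \left(-1\right) = 4$)
$A{\left(k{\left(-2 - 4 \right)} \right)} r{\left(-9 \right)} = 4 \left(7 - 9\right) = 4 \left(-2\right) = -8$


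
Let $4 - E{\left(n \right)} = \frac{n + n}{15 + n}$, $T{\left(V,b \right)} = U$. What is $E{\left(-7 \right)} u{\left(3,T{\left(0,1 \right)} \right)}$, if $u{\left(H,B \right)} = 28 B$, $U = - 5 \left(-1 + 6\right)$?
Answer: $-4025$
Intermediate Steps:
$U = -25$ ($U = \left(-5\right) 5 = -25$)
$T{\left(V,b \right)} = -25$
$E{\left(n \right)} = 4 - \frac{2 n}{15 + n}$ ($E{\left(n \right)} = 4 - \frac{n + n}{15 + n} = 4 - \frac{2 n}{15 + n}$)
$E{\left(-7 \right)} u{\left(3,T{\left(0,1 \right)} \right)} = \frac{2 \left(30 - 7\right)}{15 - 7} \cdot 28 \left(-25\right) = 2 \cdot \frac{1}{8} \cdot 23 \left(-700\right) = \frac{23}{4} \left(-700\right) = -4025$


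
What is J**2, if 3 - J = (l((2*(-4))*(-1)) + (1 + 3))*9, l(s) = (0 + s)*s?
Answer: 370881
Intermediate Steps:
l(s) = s**2 (l(s) = s*s = s**2)
J = -609 (J = 3 - (((2*(-4))*(-1))**2 + (1 + 3))*9 = 3 - ((-8*(-1))**2 + 4)*9 = 3 - (8**2 + 4)*9 = 3 - (64 + 4)*9 = 3 - 68*9 = 3 - 1*612 = 3 - 612 = -609)
J**2 = (-609)**2 = 370881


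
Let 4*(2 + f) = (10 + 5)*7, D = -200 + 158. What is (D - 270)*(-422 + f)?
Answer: 124098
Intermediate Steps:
D = -42
f = 97/4 (f = -2 + ((10 + 5)*7)/4 = -2 + (15*7)/4 = -2 + (¼)*105 = -2 + 105/4 = 97/4 ≈ 24.250)
(D - 270)*(-422 + f) = (-42 - 270)*(-422 + 97/4) = -312*(-1591/4) = 124098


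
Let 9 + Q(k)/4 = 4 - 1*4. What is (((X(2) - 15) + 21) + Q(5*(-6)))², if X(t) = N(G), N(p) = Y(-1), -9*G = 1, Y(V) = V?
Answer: 961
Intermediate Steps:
G = -⅑ (G = -⅑*1 = -⅑ ≈ -0.11111)
N(p) = -1
X(t) = -1
Q(k) = -36 (Q(k) = -36 + 4*(4 - 1*4) = -36 + 4*(4 - 4) = -36 + 4*0 = -36 + 0 = -36)
(((X(2) - 15) + 21) + Q(5*(-6)))² = (((-1 - 15) + 21) - 36)² = ((-16 + 21) - 36)² = (5 - 36)² = (-31)² = 961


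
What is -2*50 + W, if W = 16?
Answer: -84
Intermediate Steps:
-2*50 + W = -2*50 + 16 = -100 + 16 = -84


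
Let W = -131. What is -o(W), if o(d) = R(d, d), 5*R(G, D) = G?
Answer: 131/5 ≈ 26.200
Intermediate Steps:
R(G, D) = G/5
o(d) = d/5
-o(W) = -(-131)/5 = -1*(-131/5) = 131/5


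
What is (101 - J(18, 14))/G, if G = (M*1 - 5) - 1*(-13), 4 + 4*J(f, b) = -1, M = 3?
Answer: 409/44 ≈ 9.2955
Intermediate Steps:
J(f, b) = -5/4 (J(f, b) = -1 + (¼)*(-1) = -1 - ¼ = -5/4)
G = 11 (G = (3*1 - 5) - 1*(-13) = (3 - 5) + 13 = -2 + 13 = 11)
(101 - J(18, 14))/G = (101 - 1*(-5/4))/11 = (101 + 5/4)*(1/11) = (409/4)*(1/11) = 409/44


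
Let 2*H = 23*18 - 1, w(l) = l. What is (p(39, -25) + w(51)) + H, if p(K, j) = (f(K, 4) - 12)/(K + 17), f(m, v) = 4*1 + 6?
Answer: 7209/28 ≈ 257.46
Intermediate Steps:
f(m, v) = 10 (f(m, v) = 4 + 6 = 10)
p(K, j) = -2/(17 + K) (p(K, j) = (10 - 12)/(K + 17) = -2/(17 + K))
H = 413/2 (H = (23*18 - 1)/2 = (414 - 1)/2 = (½)*413 = 413/2 ≈ 206.50)
(p(39, -25) + w(51)) + H = (-2/(17 + 39) + 51) + 413/2 = (-2/56 + 51) + 413/2 = (-2*1/56 + 51) + 413/2 = (-1/28 + 51) + 413/2 = 1427/28 + 413/2 = 7209/28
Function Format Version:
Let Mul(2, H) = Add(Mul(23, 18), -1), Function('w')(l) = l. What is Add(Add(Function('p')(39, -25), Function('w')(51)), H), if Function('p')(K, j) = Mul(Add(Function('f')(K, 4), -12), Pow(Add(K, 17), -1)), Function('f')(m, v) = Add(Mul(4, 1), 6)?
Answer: Rational(7209, 28) ≈ 257.46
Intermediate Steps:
Function('f')(m, v) = 10 (Function('f')(m, v) = Add(4, 6) = 10)
Function('p')(K, j) = Mul(-2, Pow(Add(17, K), -1)) (Function('p')(K, j) = Mul(Add(10, -12), Pow(Add(K, 17), -1)) = Mul(-2, Pow(Add(17, K), -1)))
H = Rational(413, 2) (H = Mul(Rational(1, 2), Add(Mul(23, 18), -1)) = Mul(Rational(1, 2), Add(414, -1)) = Mul(Rational(1, 2), 413) = Rational(413, 2) ≈ 206.50)
Add(Add(Function('p')(39, -25), Function('w')(51)), H) = Add(Add(Mul(-2, Pow(Add(17, 39), -1)), 51), Rational(413, 2)) = Add(Add(Mul(-2, Pow(56, -1)), 51), Rational(413, 2)) = Add(Add(Mul(-2, Rational(1, 56)), 51), Rational(413, 2)) = Add(Add(Rational(-1, 28), 51), Rational(413, 2)) = Add(Rational(1427, 28), Rational(413, 2)) = Rational(7209, 28)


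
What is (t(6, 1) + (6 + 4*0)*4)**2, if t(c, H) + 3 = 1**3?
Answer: 484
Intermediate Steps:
t(c, H) = -2 (t(c, H) = -3 + 1**3 = -3 + 1 = -2)
(t(6, 1) + (6 + 4*0)*4)**2 = (-2 + (6 + 4*0)*4)**2 = (-2 + (6 + 0)*4)**2 = (-2 + 6*4)**2 = (-2 + 24)**2 = 22**2 = 484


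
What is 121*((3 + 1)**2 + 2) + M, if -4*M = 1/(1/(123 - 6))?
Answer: 8595/4 ≈ 2148.8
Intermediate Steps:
M = -117/4 (M = -1/(4*(1/(123 - 6))) = -1/(4*(1/117)) = -1/(4*1/117) = -1/4*117 = -117/4 ≈ -29.250)
121*((3 + 1)**2 + 2) + M = 121*((3 + 1)**2 + 2) - 117/4 = 121*(4**2 + 2) - 117/4 = 121*(16 + 2) - 117/4 = 121*18 - 117/4 = 2178 - 117/4 = 8595/4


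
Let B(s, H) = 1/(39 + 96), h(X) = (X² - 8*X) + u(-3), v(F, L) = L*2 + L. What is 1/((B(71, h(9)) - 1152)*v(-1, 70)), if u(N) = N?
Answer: -9/2177266 ≈ -4.1336e-6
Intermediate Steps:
v(F, L) = 3*L (v(F, L) = 2*L + L = 3*L)
h(X) = -3 + X² - 8*X (h(X) = (X² - 8*X) - 3 = -3 + X² - 8*X)
B(s, H) = 1/135
1/((B(71, h(9)) - 1152)*v(-1, 70)) = 1/((1/135 - 1152)*((3*70))) = 1/(-155519/135*210) = -135/155519*1/210 = -9/2177266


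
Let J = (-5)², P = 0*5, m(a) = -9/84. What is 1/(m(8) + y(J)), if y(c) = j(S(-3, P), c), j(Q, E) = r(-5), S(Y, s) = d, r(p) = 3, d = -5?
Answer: 28/81 ≈ 0.34568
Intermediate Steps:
m(a) = -3/28 (m(a) = -9*1/84 = -3/28)
P = 0
J = 25
S(Y, s) = -5
j(Q, E) = 3
y(c) = 3
1/(m(8) + y(J)) = 1/(-3/28 + 3) = 1/(81/28) = 28/81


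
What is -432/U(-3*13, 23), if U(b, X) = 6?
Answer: -72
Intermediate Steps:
-432/U(-3*13, 23) = -432/6 = -432*⅙ = -72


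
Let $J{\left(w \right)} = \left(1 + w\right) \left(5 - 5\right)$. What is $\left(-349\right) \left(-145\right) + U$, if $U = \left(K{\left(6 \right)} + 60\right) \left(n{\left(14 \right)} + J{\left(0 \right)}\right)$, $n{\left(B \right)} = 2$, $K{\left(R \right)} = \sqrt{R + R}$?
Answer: $50725 + 4 \sqrt{3} \approx 50732.0$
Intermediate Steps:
$K{\left(R \right)} = \sqrt{2} \sqrt{R}$ ($K{\left(R \right)} = \sqrt{2 R} = \sqrt{2} \sqrt{R}$)
$J{\left(w \right)} = 0$ ($J{\left(w \right)} = \left(1 + w\right) 0 = 0$)
$U = 120 + 4 \sqrt{3}$ ($U = \left(\sqrt{2} \sqrt{6} + 60\right) \left(2 + 0\right) = \left(2 \sqrt{3} + 60\right) 2 = \left(60 + 2 \sqrt{3}\right) 2 = 120 + 4 \sqrt{3} \approx 126.93$)
$\left(-349\right) \left(-145\right) + U = \left(-349\right) \left(-145\right) + \left(120 + 4 \sqrt{3}\right) = 50605 + \left(120 + 4 \sqrt{3}\right) = 50725 + 4 \sqrt{3}$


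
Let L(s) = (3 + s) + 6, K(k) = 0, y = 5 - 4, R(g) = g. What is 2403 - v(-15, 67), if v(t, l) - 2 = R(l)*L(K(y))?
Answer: 1798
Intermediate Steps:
y = 1
L(s) = 9 + s
v(t, l) = 2 + 9*l (v(t, l) = 2 + l*(9 + 0) = 2 + l*9 = 2 + 9*l)
2403 - v(-15, 67) = 2403 - (2 + 9*67) = 2403 - (2 + 603) = 2403 - 1*605 = 2403 - 605 = 1798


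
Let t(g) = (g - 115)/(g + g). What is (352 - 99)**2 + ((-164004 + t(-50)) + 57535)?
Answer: -849167/20 ≈ -42458.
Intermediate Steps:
t(g) = (-115 + g)/(2*g) (t(g) = (-115 + g)/((2*g)) = (-115 + g)*(1/(2*g)) = (-115 + g)/(2*g))
(352 - 99)**2 + ((-164004 + t(-50)) + 57535) = (352 - 99)**2 + ((-164004 + (1/2)*(-115 - 50)/(-50)) + 57535) = 253**2 + ((-164004 + (1/2)*(-1/50)*(-165)) + 57535) = 64009 + ((-164004 + 33/20) + 57535) = 64009 + (-3280047/20 + 57535) = 64009 - 2129347/20 = -849167/20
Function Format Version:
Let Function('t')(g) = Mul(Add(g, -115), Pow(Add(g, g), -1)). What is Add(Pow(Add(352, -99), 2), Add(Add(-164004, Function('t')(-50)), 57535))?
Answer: Rational(-849167, 20) ≈ -42458.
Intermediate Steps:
Function('t')(g) = Mul(Rational(1, 2), Pow(g, -1), Add(-115, g)) (Function('t')(g) = Mul(Add(-115, g), Pow(Mul(2, g), -1)) = Mul(Add(-115, g), Mul(Rational(1, 2), Pow(g, -1))) = Mul(Rational(1, 2), Pow(g, -1), Add(-115, g)))
Add(Pow(Add(352, -99), 2), Add(Add(-164004, Function('t')(-50)), 57535)) = Add(Pow(Add(352, -99), 2), Add(Add(-164004, Mul(Rational(1, 2), Pow(-50, -1), Add(-115, -50))), 57535)) = Add(Pow(253, 2), Add(Add(-164004, Mul(Rational(1, 2), Rational(-1, 50), -165)), 57535)) = Add(64009, Add(Add(-164004, Rational(33, 20)), 57535)) = Add(64009, Add(Rational(-3280047, 20), 57535)) = Add(64009, Rational(-2129347, 20)) = Rational(-849167, 20)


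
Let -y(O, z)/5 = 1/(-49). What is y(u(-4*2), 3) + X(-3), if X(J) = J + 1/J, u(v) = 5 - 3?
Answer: -475/147 ≈ -3.2313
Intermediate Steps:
u(v) = 2
y(O, z) = 5/49 (y(O, z) = -5/(-49) = -5*(-1/49) = 5/49)
y(u(-4*2), 3) + X(-3) = 5/49 + (-3 + 1/(-3)) = 5/49 + (-3 - ⅓) = 5/49 - 10/3 = -475/147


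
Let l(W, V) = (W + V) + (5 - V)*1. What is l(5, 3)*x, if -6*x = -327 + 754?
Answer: -2135/3 ≈ -711.67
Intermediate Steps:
l(W, V) = 5 + W (l(W, V) = (V + W) + (5 - V) = 5 + W)
x = -427/6 (x = -(-327 + 754)/6 = -⅙*427 = -427/6 ≈ -71.167)
l(5, 3)*x = (5 + 5)*(-427/6) = 10*(-427/6) = -2135/3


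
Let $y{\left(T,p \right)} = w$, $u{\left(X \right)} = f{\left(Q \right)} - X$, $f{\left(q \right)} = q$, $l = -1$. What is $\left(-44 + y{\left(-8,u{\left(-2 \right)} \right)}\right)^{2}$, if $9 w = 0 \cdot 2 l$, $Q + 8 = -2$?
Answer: $1936$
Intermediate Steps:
$Q = -10$ ($Q = -8 - 2 = -10$)
$u{\left(X \right)} = -10 - X$
$w = 0$ ($w = \frac{0 \cdot 2 \left(-1\right)}{9} = \frac{0 \left(-1\right)}{9} = \frac{1}{9} \cdot 0 = 0$)
$y{\left(T,p \right)} = 0$
$\left(-44 + y{\left(-8,u{\left(-2 \right)} \right)}\right)^{2} = \left(-44 + 0\right)^{2} = \left(-44\right)^{2} = 1936$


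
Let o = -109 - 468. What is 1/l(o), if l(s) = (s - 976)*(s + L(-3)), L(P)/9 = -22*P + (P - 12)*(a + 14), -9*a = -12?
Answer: 1/3188309 ≈ 3.1365e-7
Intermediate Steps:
a = 4/3 (a = -⅑*(-12) = 4/3 ≈ 1.3333)
o = -577
L(P) = -1656 - 60*P (L(P) = 9*(-22*P + (P - 12)*(4/3 + 14)) = 9*(-22*P + (-12 + P)*(46/3)) = 9*(-22*P + (-184 + 46*P/3)) = 9*(-184 - 20*P/3) = -1656 - 60*P)
l(s) = (-1476 + s)*(-976 + s) (l(s) = (s - 976)*(s + (-1656 - 60*(-3))) = (-976 + s)*(s + (-1656 + 180)) = (-976 + s)*(s - 1476) = (-976 + s)*(-1476 + s) = (-1476 + s)*(-976 + s))
1/l(o) = 1/(1440576 + (-577)² - 2452*(-577)) = 1/(1440576 + 332929 + 1414804) = 1/3188309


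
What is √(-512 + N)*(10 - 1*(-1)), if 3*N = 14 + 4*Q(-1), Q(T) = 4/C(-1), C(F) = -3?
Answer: 11*I*√4582/3 ≈ 248.2*I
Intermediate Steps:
Q(T) = -4/3 (Q(T) = 4/(-3) = 4*(-⅓) = -4/3)
N = 26/9 (N = (14 + 4*(-4/3))/3 = (14 - 16/3)/3 = (⅓)*(26/3) = 26/9 ≈ 2.8889)
√(-512 + N)*(10 - 1*(-1)) = √(-512 + 26/9)*(10 - 1*(-1)) = √(-4582/9)*(10 + 1) = (I*√4582/3)*11 = 11*I*√4582/3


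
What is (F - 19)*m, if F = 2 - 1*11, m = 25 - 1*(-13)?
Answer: -1064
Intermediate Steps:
m = 38 (m = 25 + 13 = 38)
F = -9 (F = 2 - 11 = -9)
(F - 19)*m = (-9 - 19)*38 = -28*38 = -1064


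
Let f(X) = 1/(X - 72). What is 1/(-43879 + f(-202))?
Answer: -274/12022847 ≈ -2.2790e-5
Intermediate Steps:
f(X) = 1/(-72 + X)
1/(-43879 + f(-202)) = 1/(-43879 + 1/(-72 - 202)) = 1/(-43879 + 1/(-274)) = 1/(-43879 - 1/274) = 1/(-12022847/274) = -274/12022847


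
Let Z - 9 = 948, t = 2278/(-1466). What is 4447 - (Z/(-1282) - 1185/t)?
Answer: 5381038919/1460198 ≈ 3685.1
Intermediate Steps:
t = -1139/733 (t = 2278*(-1/1466) = -1139/733 ≈ -1.5539)
Z = 957 (Z = 9 + 948 = 957)
4447 - (Z/(-1282) - 1185/t) = 4447 - (957/(-1282) - 1185/(-1139/733)) = 4447 - (957*(-1/1282) - 1185*(-733/1139)) = 4447 - (-957/1282 + 868605/1139) = 4447 - 1*1112461587/1460198 = 4447 - 1112461587/1460198 = 5381038919/1460198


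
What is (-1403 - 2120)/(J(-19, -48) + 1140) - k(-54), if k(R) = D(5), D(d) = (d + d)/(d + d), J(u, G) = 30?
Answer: -361/90 ≈ -4.0111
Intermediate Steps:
D(d) = 1 (D(d) = (2*d)/((2*d)) = (2*d)*(1/(2*d)) = 1)
k(R) = 1
(-1403 - 2120)/(J(-19, -48) + 1140) - k(-54) = (-1403 - 2120)/(30 + 1140) - 1*1 = -3523/1170 - 1 = -3523*1/1170 - 1 = -271/90 - 1 = -361/90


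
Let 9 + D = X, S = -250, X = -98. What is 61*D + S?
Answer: -6777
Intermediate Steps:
D = -107 (D = -9 - 98 = -107)
61*D + S = 61*(-107) - 250 = -6527 - 250 = -6777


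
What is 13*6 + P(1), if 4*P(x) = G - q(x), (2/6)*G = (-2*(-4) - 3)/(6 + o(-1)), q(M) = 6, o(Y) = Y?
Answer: 309/4 ≈ 77.250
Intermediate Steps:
G = 3 (G = 3*((-2*(-4) - 3)/(6 - 1)) = 3*((8 - 3)/5) = 3*(5*(1/5)) = 3*1 = 3)
P(x) = -3/4 (P(x) = (3 - 1*6)/4 = (3 - 6)/4 = (1/4)*(-3) = -3/4)
13*6 + P(1) = 13*6 - 3/4 = 78 - 3/4 = 309/4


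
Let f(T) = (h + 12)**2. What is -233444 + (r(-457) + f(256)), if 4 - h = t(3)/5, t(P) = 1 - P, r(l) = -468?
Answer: -5841076/25 ≈ -2.3364e+5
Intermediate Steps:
h = 22/5 (h = 4 - (1 - 1*3)/5 = 4 - (1 - 3)/5 = 4 - (-2)/5 = 4 - 1*(-2/5) = 4 + 2/5 = 22/5 ≈ 4.4000)
f(T) = 6724/25 (f(T) = (22/5 + 12)**2 = (82/5)**2 = 6724/25)
-233444 + (r(-457) + f(256)) = -233444 + (-468 + 6724/25) = -233444 - 4976/25 = -5841076/25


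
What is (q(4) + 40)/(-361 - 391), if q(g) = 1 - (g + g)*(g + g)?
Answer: 23/752 ≈ 0.030585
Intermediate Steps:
q(g) = 1 - 4*g**2 (q(g) = 1 - 2*g*2*g = 1 - 4*g**2)
(q(4) + 40)/(-361 - 391) = ((1 - 4*4**2) + 40)/(-361 - 391) = ((1 - 4*16) + 40)/(-752) = ((1 - 64) + 40)*(-1/752) = (-63 + 40)*(-1/752) = -23*(-1/752) = 23/752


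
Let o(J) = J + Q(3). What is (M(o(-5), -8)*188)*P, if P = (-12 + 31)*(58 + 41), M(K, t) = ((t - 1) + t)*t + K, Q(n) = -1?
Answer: 45971640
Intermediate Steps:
o(J) = -1 + J (o(J) = J - 1 = -1 + J)
M(K, t) = K + t*(-1 + 2*t) (M(K, t) = ((-1 + t) + t)*t + K = (-1 + 2*t)*t + K = t*(-1 + 2*t) + K = K + t*(-1 + 2*t))
P = 1881 (P = 19*99 = 1881)
(M(o(-5), -8)*188)*P = (((-1 - 5) - 1*(-8) + 2*(-8)²)*188)*1881 = ((-6 + 8 + 2*64)*188)*1881 = ((-6 + 8 + 128)*188)*1881 = (130*188)*1881 = 24440*1881 = 45971640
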